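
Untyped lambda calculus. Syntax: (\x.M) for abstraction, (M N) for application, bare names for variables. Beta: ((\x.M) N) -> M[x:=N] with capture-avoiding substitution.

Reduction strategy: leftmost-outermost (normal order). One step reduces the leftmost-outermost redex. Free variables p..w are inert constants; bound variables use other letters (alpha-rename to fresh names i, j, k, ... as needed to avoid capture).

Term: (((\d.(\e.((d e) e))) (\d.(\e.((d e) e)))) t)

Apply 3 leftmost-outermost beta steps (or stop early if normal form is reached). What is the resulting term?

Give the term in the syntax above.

Step 0: (((\d.(\e.((d e) e))) (\d.(\e.((d e) e)))) t)
Step 1: ((\e.(((\d.(\e.((d e) e))) e) e)) t)
Step 2: (((\d.(\e.((d e) e))) t) t)
Step 3: ((\e.((t e) e)) t)

Answer: ((\e.((t e) e)) t)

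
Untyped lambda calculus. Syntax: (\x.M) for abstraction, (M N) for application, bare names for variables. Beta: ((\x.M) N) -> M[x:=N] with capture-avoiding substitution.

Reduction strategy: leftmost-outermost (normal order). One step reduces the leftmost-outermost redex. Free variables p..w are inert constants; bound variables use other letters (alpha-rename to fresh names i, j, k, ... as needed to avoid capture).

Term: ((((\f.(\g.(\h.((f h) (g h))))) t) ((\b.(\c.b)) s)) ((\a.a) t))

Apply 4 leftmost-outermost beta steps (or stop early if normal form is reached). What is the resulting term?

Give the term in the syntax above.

Step 0: ((((\f.(\g.(\h.((f h) (g h))))) t) ((\b.(\c.b)) s)) ((\a.a) t))
Step 1: (((\g.(\h.((t h) (g h)))) ((\b.(\c.b)) s)) ((\a.a) t))
Step 2: ((\h.((t h) (((\b.(\c.b)) s) h))) ((\a.a) t))
Step 3: ((t ((\a.a) t)) (((\b.(\c.b)) s) ((\a.a) t)))
Step 4: ((t t) (((\b.(\c.b)) s) ((\a.a) t)))

Answer: ((t t) (((\b.(\c.b)) s) ((\a.a) t)))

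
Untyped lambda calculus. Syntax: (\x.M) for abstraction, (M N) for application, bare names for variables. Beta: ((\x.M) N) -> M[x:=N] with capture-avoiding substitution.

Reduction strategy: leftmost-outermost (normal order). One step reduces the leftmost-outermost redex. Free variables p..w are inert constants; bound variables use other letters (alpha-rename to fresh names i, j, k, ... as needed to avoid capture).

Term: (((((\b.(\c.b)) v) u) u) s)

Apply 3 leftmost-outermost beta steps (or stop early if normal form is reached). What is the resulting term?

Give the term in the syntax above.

Step 0: (((((\b.(\c.b)) v) u) u) s)
Step 1: ((((\c.v) u) u) s)
Step 2: ((v u) s)
Step 3: (normal form reached)

Answer: ((v u) s)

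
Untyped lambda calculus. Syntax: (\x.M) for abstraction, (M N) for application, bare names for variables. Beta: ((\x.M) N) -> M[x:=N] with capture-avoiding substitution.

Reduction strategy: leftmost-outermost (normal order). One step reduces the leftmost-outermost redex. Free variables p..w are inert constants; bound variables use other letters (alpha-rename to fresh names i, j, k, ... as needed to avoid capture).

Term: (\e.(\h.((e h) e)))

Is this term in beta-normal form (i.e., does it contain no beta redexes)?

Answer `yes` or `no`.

Answer: yes

Derivation:
Term: (\e.(\h.((e h) e)))
No beta redexes found.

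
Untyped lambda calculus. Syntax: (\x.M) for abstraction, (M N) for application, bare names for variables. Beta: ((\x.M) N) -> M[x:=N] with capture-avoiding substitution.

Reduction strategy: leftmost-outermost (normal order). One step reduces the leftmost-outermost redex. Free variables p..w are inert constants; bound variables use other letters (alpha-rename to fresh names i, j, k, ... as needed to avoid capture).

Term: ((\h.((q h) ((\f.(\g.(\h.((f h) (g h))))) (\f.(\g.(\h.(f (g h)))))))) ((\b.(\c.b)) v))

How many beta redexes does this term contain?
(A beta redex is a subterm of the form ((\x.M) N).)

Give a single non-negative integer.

Term: ((\h.((q h) ((\f.(\g.(\h.((f h) (g h))))) (\f.(\g.(\h.(f (g h)))))))) ((\b.(\c.b)) v))
  Redex: ((\h.((q h) ((\f.(\g.(\h.((f h) (g h))))) (\f.(\g.(\h.(f (g h)))))))) ((\b.(\c.b)) v))
  Redex: ((\f.(\g.(\h.((f h) (g h))))) (\f.(\g.(\h.(f (g h))))))
  Redex: ((\b.(\c.b)) v)
Total redexes: 3

Answer: 3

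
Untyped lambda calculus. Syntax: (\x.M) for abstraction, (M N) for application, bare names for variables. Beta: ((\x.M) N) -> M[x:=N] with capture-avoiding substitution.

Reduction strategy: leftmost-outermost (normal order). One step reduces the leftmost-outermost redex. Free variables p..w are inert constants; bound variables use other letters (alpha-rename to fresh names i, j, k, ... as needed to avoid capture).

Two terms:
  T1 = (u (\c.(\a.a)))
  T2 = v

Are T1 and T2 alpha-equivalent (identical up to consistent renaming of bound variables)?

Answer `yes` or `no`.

Answer: no

Derivation:
Term 1: (u (\c.(\a.a)))
Term 2: v
Alpha-equivalence: compare structure up to binder renaming.
Result: False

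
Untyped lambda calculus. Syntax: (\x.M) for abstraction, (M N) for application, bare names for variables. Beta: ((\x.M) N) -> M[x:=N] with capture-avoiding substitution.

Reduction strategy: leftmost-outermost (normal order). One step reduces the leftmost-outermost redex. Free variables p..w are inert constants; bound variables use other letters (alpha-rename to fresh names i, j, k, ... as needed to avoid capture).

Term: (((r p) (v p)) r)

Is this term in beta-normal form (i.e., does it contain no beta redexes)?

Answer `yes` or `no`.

Term: (((r p) (v p)) r)
No beta redexes found.

Answer: yes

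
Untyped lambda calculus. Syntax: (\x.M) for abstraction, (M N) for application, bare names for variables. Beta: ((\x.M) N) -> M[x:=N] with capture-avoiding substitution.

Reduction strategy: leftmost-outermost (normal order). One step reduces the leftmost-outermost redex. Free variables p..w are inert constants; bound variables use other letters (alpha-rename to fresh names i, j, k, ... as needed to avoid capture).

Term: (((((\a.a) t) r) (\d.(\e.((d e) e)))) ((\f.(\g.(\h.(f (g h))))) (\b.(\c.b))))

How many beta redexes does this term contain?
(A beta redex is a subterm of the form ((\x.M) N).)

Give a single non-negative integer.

Term: (((((\a.a) t) r) (\d.(\e.((d e) e)))) ((\f.(\g.(\h.(f (g h))))) (\b.(\c.b))))
  Redex: ((\a.a) t)
  Redex: ((\f.(\g.(\h.(f (g h))))) (\b.(\c.b)))
Total redexes: 2

Answer: 2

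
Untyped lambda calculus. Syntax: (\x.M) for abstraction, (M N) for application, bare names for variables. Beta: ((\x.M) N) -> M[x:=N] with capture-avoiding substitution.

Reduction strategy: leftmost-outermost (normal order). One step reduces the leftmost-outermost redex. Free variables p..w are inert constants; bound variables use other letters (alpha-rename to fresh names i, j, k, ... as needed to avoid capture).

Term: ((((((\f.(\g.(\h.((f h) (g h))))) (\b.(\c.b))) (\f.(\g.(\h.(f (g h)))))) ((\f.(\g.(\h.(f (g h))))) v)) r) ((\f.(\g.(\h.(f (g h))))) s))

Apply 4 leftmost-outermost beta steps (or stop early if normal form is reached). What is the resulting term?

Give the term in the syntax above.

Answer: ((((\c.((\f.(\g.(\h.(f (g h))))) v)) ((\f.(\g.(\h.(f (g h))))) ((\f.(\g.(\h.(f (g h))))) v))) r) ((\f.(\g.(\h.(f (g h))))) s))

Derivation:
Step 0: ((((((\f.(\g.(\h.((f h) (g h))))) (\b.(\c.b))) (\f.(\g.(\h.(f (g h)))))) ((\f.(\g.(\h.(f (g h))))) v)) r) ((\f.(\g.(\h.(f (g h))))) s))
Step 1: (((((\g.(\h.(((\b.(\c.b)) h) (g h)))) (\f.(\g.(\h.(f (g h)))))) ((\f.(\g.(\h.(f (g h))))) v)) r) ((\f.(\g.(\h.(f (g h))))) s))
Step 2: ((((\h.(((\b.(\c.b)) h) ((\f.(\g.(\h.(f (g h))))) h))) ((\f.(\g.(\h.(f (g h))))) v)) r) ((\f.(\g.(\h.(f (g h))))) s))
Step 3: (((((\b.(\c.b)) ((\f.(\g.(\h.(f (g h))))) v)) ((\f.(\g.(\h.(f (g h))))) ((\f.(\g.(\h.(f (g h))))) v))) r) ((\f.(\g.(\h.(f (g h))))) s))
Step 4: ((((\c.((\f.(\g.(\h.(f (g h))))) v)) ((\f.(\g.(\h.(f (g h))))) ((\f.(\g.(\h.(f (g h))))) v))) r) ((\f.(\g.(\h.(f (g h))))) s))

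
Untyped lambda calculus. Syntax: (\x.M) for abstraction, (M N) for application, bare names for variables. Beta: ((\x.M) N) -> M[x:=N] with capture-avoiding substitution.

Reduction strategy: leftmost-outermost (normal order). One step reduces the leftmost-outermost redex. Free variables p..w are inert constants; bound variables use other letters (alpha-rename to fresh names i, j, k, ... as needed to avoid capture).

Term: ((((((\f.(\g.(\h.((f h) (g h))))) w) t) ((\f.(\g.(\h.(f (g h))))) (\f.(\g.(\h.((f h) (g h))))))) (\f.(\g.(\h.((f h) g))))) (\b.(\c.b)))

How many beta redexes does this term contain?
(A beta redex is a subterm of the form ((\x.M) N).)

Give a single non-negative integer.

Term: ((((((\f.(\g.(\h.((f h) (g h))))) w) t) ((\f.(\g.(\h.(f (g h))))) (\f.(\g.(\h.((f h) (g h))))))) (\f.(\g.(\h.((f h) g))))) (\b.(\c.b)))
  Redex: ((\f.(\g.(\h.((f h) (g h))))) w)
  Redex: ((\f.(\g.(\h.(f (g h))))) (\f.(\g.(\h.((f h) (g h))))))
Total redexes: 2

Answer: 2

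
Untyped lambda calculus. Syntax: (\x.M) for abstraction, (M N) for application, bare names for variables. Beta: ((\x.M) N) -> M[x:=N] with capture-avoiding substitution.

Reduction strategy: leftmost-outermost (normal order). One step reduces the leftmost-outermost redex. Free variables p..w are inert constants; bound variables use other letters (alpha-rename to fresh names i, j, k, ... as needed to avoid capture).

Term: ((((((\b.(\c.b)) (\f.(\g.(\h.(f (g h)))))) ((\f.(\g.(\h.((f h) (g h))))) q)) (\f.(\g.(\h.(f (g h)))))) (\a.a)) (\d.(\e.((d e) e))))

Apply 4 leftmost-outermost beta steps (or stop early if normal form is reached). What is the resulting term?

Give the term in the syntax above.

Step 0: ((((((\b.(\c.b)) (\f.(\g.(\h.(f (g h)))))) ((\f.(\g.(\h.((f h) (g h))))) q)) (\f.(\g.(\h.(f (g h)))))) (\a.a)) (\d.(\e.((d e) e))))
Step 1: (((((\c.(\f.(\g.(\h.(f (g h)))))) ((\f.(\g.(\h.((f h) (g h))))) q)) (\f.(\g.(\h.(f (g h)))))) (\a.a)) (\d.(\e.((d e) e))))
Step 2: ((((\f.(\g.(\h.(f (g h))))) (\f.(\g.(\h.(f (g h)))))) (\a.a)) (\d.(\e.((d e) e))))
Step 3: (((\g.(\h.((\f.(\g.(\h.(f (g h))))) (g h)))) (\a.a)) (\d.(\e.((d e) e))))
Step 4: ((\h.((\f.(\g.(\h.(f (g h))))) ((\a.a) h))) (\d.(\e.((d e) e))))

Answer: ((\h.((\f.(\g.(\h.(f (g h))))) ((\a.a) h))) (\d.(\e.((d e) e))))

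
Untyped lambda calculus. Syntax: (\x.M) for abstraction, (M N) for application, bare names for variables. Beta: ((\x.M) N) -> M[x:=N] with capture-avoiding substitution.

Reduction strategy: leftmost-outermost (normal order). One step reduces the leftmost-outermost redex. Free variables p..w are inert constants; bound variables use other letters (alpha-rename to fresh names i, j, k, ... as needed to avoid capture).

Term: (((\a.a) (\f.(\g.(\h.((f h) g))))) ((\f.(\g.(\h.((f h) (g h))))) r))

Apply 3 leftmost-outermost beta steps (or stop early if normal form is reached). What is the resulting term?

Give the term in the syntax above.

Answer: (\g.(\h.(((\g.(\h.((r h) (g h)))) h) g)))

Derivation:
Step 0: (((\a.a) (\f.(\g.(\h.((f h) g))))) ((\f.(\g.(\h.((f h) (g h))))) r))
Step 1: ((\f.(\g.(\h.((f h) g)))) ((\f.(\g.(\h.((f h) (g h))))) r))
Step 2: (\g.(\h.((((\f.(\g.(\h.((f h) (g h))))) r) h) g)))
Step 3: (\g.(\h.(((\g.(\h.((r h) (g h)))) h) g)))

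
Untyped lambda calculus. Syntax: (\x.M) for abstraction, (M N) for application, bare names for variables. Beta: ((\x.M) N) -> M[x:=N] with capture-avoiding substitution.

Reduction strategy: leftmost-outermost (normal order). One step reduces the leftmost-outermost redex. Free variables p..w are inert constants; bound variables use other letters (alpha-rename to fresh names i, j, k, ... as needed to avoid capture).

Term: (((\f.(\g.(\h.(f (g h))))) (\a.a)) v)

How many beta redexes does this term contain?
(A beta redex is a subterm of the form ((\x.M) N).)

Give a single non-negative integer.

Term: (((\f.(\g.(\h.(f (g h))))) (\a.a)) v)
  Redex: ((\f.(\g.(\h.(f (g h))))) (\a.a))
Total redexes: 1

Answer: 1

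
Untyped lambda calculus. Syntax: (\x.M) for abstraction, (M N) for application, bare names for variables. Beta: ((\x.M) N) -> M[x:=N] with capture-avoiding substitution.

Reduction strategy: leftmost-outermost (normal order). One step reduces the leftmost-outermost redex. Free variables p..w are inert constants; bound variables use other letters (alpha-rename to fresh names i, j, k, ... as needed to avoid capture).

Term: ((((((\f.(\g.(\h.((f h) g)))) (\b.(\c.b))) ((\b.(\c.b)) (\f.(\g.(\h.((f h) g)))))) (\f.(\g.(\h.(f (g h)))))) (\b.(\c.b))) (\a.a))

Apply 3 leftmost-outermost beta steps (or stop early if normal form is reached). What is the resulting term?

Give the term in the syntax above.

Step 0: ((((((\f.(\g.(\h.((f h) g)))) (\b.(\c.b))) ((\b.(\c.b)) (\f.(\g.(\h.((f h) g)))))) (\f.(\g.(\h.(f (g h)))))) (\b.(\c.b))) (\a.a))
Step 1: (((((\g.(\h.(((\b.(\c.b)) h) g))) ((\b.(\c.b)) (\f.(\g.(\h.((f h) g)))))) (\f.(\g.(\h.(f (g h)))))) (\b.(\c.b))) (\a.a))
Step 2: ((((\h.(((\b.(\c.b)) h) ((\b.(\c.b)) (\f.(\g.(\h.((f h) g))))))) (\f.(\g.(\h.(f (g h)))))) (\b.(\c.b))) (\a.a))
Step 3: (((((\b.(\c.b)) (\f.(\g.(\h.(f (g h)))))) ((\b.(\c.b)) (\f.(\g.(\h.((f h) g)))))) (\b.(\c.b))) (\a.a))

Answer: (((((\b.(\c.b)) (\f.(\g.(\h.(f (g h)))))) ((\b.(\c.b)) (\f.(\g.(\h.((f h) g)))))) (\b.(\c.b))) (\a.a))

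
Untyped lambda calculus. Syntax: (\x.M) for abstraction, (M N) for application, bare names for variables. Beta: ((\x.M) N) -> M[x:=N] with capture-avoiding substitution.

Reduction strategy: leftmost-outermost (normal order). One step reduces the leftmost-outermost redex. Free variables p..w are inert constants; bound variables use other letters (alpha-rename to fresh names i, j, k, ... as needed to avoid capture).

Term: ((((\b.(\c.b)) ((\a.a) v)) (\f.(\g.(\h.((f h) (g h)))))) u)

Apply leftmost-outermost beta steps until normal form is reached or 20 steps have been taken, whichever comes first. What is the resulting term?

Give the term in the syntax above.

Answer: (v u)

Derivation:
Step 0: ((((\b.(\c.b)) ((\a.a) v)) (\f.(\g.(\h.((f h) (g h)))))) u)
Step 1: (((\c.((\a.a) v)) (\f.(\g.(\h.((f h) (g h)))))) u)
Step 2: (((\a.a) v) u)
Step 3: (v u)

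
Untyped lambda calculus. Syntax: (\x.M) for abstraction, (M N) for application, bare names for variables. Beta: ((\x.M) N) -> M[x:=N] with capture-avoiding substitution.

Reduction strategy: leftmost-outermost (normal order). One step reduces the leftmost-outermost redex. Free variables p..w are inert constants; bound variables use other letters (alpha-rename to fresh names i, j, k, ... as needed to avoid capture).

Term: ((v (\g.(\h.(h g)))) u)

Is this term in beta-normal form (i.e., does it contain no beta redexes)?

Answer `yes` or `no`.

Term: ((v (\g.(\h.(h g)))) u)
No beta redexes found.

Answer: yes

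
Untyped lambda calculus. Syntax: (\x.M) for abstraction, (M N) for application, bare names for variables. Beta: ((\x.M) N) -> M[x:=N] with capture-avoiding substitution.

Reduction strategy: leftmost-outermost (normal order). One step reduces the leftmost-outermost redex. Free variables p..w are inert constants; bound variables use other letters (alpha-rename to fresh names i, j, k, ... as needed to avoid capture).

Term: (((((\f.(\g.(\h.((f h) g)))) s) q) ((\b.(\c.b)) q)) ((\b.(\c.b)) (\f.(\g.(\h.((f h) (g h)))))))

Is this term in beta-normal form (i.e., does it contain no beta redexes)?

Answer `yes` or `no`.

Term: (((((\f.(\g.(\h.((f h) g)))) s) q) ((\b.(\c.b)) q)) ((\b.(\c.b)) (\f.(\g.(\h.((f h) (g h)))))))
Found 3 beta redex(es).

Answer: no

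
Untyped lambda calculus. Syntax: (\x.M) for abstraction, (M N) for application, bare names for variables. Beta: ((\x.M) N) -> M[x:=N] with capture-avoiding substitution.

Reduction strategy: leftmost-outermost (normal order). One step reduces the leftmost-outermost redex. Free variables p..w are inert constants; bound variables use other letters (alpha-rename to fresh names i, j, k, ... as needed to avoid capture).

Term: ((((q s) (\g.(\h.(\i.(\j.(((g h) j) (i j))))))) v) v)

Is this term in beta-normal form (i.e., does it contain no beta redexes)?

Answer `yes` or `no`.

Term: ((((q s) (\g.(\h.(\i.(\j.(((g h) j) (i j))))))) v) v)
No beta redexes found.

Answer: yes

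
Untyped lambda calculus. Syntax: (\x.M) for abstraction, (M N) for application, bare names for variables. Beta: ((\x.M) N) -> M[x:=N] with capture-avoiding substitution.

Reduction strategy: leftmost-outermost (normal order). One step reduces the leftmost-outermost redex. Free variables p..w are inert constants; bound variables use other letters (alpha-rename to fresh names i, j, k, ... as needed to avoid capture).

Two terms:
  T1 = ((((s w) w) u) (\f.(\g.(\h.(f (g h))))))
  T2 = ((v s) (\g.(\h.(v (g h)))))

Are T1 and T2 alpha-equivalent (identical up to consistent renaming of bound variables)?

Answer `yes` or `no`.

Answer: no

Derivation:
Term 1: ((((s w) w) u) (\f.(\g.(\h.(f (g h))))))
Term 2: ((v s) (\g.(\h.(v (g h)))))
Alpha-equivalence: compare structure up to binder renaming.
Result: False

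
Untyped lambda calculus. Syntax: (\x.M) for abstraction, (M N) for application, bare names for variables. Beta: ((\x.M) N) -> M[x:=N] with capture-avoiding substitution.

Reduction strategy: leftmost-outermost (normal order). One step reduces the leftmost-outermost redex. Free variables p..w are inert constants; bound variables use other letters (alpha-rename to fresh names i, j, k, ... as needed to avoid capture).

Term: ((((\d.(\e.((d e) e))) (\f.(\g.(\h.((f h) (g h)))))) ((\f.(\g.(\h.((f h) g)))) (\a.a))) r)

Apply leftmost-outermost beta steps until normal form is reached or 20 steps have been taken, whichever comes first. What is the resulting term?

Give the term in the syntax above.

Step 0: ((((\d.(\e.((d e) e))) (\f.(\g.(\h.((f h) (g h)))))) ((\f.(\g.(\h.((f h) g)))) (\a.a))) r)
Step 1: (((\e.(((\f.(\g.(\h.((f h) (g h))))) e) e)) ((\f.(\g.(\h.((f h) g)))) (\a.a))) r)
Step 2: ((((\f.(\g.(\h.((f h) (g h))))) ((\f.(\g.(\h.((f h) g)))) (\a.a))) ((\f.(\g.(\h.((f h) g)))) (\a.a))) r)
Step 3: (((\g.(\h.((((\f.(\g.(\h.((f h) g)))) (\a.a)) h) (g h)))) ((\f.(\g.(\h.((f h) g)))) (\a.a))) r)
Step 4: ((\h.((((\f.(\g.(\h.((f h) g)))) (\a.a)) h) (((\f.(\g.(\h.((f h) g)))) (\a.a)) h))) r)
Step 5: ((((\f.(\g.(\h.((f h) g)))) (\a.a)) r) (((\f.(\g.(\h.((f h) g)))) (\a.a)) r))
Step 6: (((\g.(\h.(((\a.a) h) g))) r) (((\f.(\g.(\h.((f h) g)))) (\a.a)) r))
Step 7: ((\h.(((\a.a) h) r)) (((\f.(\g.(\h.((f h) g)))) (\a.a)) r))
Step 8: (((\a.a) (((\f.(\g.(\h.((f h) g)))) (\a.a)) r)) r)
Step 9: ((((\f.(\g.(\h.((f h) g)))) (\a.a)) r) r)
Step 10: (((\g.(\h.(((\a.a) h) g))) r) r)
Step 11: ((\h.(((\a.a) h) r)) r)
Step 12: (((\a.a) r) r)
Step 13: (r r)

Answer: (r r)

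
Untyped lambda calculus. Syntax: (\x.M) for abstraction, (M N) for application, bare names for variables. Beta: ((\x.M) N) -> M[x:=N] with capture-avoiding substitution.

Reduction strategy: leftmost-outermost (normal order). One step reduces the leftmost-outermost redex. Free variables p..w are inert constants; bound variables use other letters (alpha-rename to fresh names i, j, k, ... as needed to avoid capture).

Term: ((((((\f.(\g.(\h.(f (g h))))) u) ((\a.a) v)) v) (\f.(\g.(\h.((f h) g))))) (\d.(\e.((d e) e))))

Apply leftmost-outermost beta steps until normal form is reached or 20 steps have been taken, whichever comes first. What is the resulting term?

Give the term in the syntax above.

Step 0: ((((((\f.(\g.(\h.(f (g h))))) u) ((\a.a) v)) v) (\f.(\g.(\h.((f h) g))))) (\d.(\e.((d e) e))))
Step 1: (((((\g.(\h.(u (g h)))) ((\a.a) v)) v) (\f.(\g.(\h.((f h) g))))) (\d.(\e.((d e) e))))
Step 2: ((((\h.(u (((\a.a) v) h))) v) (\f.(\g.(\h.((f h) g))))) (\d.(\e.((d e) e))))
Step 3: (((u (((\a.a) v) v)) (\f.(\g.(\h.((f h) g))))) (\d.(\e.((d e) e))))
Step 4: (((u (v v)) (\f.(\g.(\h.((f h) g))))) (\d.(\e.((d e) e))))

Answer: (((u (v v)) (\f.(\g.(\h.((f h) g))))) (\d.(\e.((d e) e))))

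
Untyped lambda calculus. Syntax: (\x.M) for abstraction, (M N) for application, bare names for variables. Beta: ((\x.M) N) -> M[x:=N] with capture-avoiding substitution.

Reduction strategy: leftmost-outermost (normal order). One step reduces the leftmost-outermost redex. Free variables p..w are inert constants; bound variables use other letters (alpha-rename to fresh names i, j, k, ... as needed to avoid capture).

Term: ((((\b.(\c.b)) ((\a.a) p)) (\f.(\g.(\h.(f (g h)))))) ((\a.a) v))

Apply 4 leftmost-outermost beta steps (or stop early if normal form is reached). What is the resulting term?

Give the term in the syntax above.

Answer: (p v)

Derivation:
Step 0: ((((\b.(\c.b)) ((\a.a) p)) (\f.(\g.(\h.(f (g h)))))) ((\a.a) v))
Step 1: (((\c.((\a.a) p)) (\f.(\g.(\h.(f (g h)))))) ((\a.a) v))
Step 2: (((\a.a) p) ((\a.a) v))
Step 3: (p ((\a.a) v))
Step 4: (p v)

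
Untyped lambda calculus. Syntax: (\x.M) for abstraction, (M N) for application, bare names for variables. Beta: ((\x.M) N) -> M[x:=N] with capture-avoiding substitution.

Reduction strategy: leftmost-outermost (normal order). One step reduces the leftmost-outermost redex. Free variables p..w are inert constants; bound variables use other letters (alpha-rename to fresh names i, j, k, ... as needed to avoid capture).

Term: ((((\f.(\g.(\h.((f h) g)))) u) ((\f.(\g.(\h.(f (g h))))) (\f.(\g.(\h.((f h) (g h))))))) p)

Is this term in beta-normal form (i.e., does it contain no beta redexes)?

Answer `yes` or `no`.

Answer: no

Derivation:
Term: ((((\f.(\g.(\h.((f h) g)))) u) ((\f.(\g.(\h.(f (g h))))) (\f.(\g.(\h.((f h) (g h))))))) p)
Found 2 beta redex(es).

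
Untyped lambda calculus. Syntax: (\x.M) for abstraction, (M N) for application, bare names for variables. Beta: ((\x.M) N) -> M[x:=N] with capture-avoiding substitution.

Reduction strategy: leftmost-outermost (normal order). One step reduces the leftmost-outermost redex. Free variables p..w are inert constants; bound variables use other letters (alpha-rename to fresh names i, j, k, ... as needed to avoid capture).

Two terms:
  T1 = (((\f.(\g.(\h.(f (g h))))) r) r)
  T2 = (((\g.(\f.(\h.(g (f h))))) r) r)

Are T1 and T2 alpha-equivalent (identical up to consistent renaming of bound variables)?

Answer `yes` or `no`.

Answer: yes

Derivation:
Term 1: (((\f.(\g.(\h.(f (g h))))) r) r)
Term 2: (((\g.(\f.(\h.(g (f h))))) r) r)
Alpha-equivalence: compare structure up to binder renaming.
Result: True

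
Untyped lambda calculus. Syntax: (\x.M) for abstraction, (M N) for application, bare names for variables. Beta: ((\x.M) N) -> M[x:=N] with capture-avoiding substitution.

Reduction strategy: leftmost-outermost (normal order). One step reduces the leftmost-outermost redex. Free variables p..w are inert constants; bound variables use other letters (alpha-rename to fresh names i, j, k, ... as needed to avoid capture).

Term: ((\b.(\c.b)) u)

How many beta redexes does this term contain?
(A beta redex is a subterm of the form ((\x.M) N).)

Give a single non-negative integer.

Answer: 1

Derivation:
Term: ((\b.(\c.b)) u)
  Redex: ((\b.(\c.b)) u)
Total redexes: 1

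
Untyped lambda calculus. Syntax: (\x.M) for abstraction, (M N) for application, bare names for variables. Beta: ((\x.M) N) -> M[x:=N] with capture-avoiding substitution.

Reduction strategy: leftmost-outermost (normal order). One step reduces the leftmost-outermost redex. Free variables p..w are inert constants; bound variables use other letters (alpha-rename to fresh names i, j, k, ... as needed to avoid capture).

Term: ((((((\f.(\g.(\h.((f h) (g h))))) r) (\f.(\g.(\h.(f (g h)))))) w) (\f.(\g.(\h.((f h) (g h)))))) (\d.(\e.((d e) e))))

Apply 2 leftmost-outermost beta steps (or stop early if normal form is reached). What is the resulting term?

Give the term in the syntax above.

Answer: ((((\h.((r h) ((\f.(\g.(\h.(f (g h))))) h))) w) (\f.(\g.(\h.((f h) (g h)))))) (\d.(\e.((d e) e))))

Derivation:
Step 0: ((((((\f.(\g.(\h.((f h) (g h))))) r) (\f.(\g.(\h.(f (g h)))))) w) (\f.(\g.(\h.((f h) (g h)))))) (\d.(\e.((d e) e))))
Step 1: (((((\g.(\h.((r h) (g h)))) (\f.(\g.(\h.(f (g h)))))) w) (\f.(\g.(\h.((f h) (g h)))))) (\d.(\e.((d e) e))))
Step 2: ((((\h.((r h) ((\f.(\g.(\h.(f (g h))))) h))) w) (\f.(\g.(\h.((f h) (g h)))))) (\d.(\e.((d e) e))))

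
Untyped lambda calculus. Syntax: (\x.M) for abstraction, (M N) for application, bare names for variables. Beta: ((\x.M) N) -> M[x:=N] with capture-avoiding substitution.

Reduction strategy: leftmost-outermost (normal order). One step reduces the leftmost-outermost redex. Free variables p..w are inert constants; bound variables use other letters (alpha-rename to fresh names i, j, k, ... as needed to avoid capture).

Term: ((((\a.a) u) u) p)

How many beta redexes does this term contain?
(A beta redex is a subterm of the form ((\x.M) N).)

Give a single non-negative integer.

Term: ((((\a.a) u) u) p)
  Redex: ((\a.a) u)
Total redexes: 1

Answer: 1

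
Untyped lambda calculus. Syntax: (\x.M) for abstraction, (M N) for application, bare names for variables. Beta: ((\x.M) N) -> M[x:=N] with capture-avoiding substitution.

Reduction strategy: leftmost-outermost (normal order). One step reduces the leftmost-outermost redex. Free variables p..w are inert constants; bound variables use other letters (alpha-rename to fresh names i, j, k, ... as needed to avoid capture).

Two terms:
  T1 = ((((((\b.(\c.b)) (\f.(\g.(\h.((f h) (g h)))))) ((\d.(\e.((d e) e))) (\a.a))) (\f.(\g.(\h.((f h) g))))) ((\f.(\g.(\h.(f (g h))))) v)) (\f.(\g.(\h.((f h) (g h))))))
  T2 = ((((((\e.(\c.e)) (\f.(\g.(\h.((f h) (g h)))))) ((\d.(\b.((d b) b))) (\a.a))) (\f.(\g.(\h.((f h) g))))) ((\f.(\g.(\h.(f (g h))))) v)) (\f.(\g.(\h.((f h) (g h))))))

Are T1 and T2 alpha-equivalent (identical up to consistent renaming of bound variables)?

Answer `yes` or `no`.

Answer: yes

Derivation:
Term 1: ((((((\b.(\c.b)) (\f.(\g.(\h.((f h) (g h)))))) ((\d.(\e.((d e) e))) (\a.a))) (\f.(\g.(\h.((f h) g))))) ((\f.(\g.(\h.(f (g h))))) v)) (\f.(\g.(\h.((f h) (g h))))))
Term 2: ((((((\e.(\c.e)) (\f.(\g.(\h.((f h) (g h)))))) ((\d.(\b.((d b) b))) (\a.a))) (\f.(\g.(\h.((f h) g))))) ((\f.(\g.(\h.(f (g h))))) v)) (\f.(\g.(\h.((f h) (g h))))))
Alpha-equivalence: compare structure up to binder renaming.
Result: True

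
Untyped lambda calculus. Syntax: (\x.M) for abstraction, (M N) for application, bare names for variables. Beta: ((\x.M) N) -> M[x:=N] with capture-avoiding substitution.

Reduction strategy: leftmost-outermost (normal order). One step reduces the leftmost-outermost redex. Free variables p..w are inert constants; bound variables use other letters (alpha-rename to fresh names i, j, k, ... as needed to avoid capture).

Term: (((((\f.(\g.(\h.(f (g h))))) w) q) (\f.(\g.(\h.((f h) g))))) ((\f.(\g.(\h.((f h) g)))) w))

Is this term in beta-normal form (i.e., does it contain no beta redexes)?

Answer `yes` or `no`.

Answer: no

Derivation:
Term: (((((\f.(\g.(\h.(f (g h))))) w) q) (\f.(\g.(\h.((f h) g))))) ((\f.(\g.(\h.((f h) g)))) w))
Found 2 beta redex(es).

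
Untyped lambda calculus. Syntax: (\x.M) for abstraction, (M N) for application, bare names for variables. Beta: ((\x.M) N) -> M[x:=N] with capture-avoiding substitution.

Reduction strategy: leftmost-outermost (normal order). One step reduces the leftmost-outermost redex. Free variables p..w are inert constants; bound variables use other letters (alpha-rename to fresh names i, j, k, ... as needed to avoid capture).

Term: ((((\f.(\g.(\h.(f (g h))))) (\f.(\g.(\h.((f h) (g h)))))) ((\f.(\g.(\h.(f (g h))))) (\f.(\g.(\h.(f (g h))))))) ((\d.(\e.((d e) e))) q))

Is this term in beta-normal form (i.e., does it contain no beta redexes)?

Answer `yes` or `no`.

Answer: no

Derivation:
Term: ((((\f.(\g.(\h.(f (g h))))) (\f.(\g.(\h.((f h) (g h)))))) ((\f.(\g.(\h.(f (g h))))) (\f.(\g.(\h.(f (g h))))))) ((\d.(\e.((d e) e))) q))
Found 3 beta redex(es).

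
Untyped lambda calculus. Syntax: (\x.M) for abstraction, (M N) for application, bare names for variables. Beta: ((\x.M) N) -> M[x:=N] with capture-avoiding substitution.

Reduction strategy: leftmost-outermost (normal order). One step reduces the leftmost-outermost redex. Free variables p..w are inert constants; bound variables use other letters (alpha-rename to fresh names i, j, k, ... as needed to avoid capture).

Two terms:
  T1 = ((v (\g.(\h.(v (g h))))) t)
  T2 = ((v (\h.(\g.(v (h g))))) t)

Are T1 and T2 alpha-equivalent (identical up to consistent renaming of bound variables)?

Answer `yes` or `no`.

Answer: yes

Derivation:
Term 1: ((v (\g.(\h.(v (g h))))) t)
Term 2: ((v (\h.(\g.(v (h g))))) t)
Alpha-equivalence: compare structure up to binder renaming.
Result: True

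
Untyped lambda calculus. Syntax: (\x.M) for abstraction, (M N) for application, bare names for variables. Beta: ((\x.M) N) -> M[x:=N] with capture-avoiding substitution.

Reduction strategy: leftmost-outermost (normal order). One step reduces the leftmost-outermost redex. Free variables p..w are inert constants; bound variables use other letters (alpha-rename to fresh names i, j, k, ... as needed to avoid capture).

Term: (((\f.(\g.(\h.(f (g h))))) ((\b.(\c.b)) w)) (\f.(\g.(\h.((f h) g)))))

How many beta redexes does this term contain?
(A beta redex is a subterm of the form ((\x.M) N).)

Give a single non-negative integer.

Answer: 2

Derivation:
Term: (((\f.(\g.(\h.(f (g h))))) ((\b.(\c.b)) w)) (\f.(\g.(\h.((f h) g)))))
  Redex: ((\f.(\g.(\h.(f (g h))))) ((\b.(\c.b)) w))
  Redex: ((\b.(\c.b)) w)
Total redexes: 2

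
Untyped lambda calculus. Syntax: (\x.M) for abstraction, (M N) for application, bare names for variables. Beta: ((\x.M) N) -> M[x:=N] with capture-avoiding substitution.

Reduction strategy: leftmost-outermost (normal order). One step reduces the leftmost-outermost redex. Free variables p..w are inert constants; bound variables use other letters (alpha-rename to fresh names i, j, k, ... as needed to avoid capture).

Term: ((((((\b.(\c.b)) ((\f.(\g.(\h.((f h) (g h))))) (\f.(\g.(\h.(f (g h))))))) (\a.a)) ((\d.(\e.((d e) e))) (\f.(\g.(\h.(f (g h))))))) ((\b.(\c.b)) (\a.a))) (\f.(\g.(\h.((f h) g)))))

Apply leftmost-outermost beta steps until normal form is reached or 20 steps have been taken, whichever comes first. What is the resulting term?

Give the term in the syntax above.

Answer: (\a.a)

Derivation:
Step 0: ((((((\b.(\c.b)) ((\f.(\g.(\h.((f h) (g h))))) (\f.(\g.(\h.(f (g h))))))) (\a.a)) ((\d.(\e.((d e) e))) (\f.(\g.(\h.(f (g h))))))) ((\b.(\c.b)) (\a.a))) (\f.(\g.(\h.((f h) g)))))
Step 1: (((((\c.((\f.(\g.(\h.((f h) (g h))))) (\f.(\g.(\h.(f (g h))))))) (\a.a)) ((\d.(\e.((d e) e))) (\f.(\g.(\h.(f (g h))))))) ((\b.(\c.b)) (\a.a))) (\f.(\g.(\h.((f h) g)))))
Step 2: (((((\f.(\g.(\h.((f h) (g h))))) (\f.(\g.(\h.(f (g h)))))) ((\d.(\e.((d e) e))) (\f.(\g.(\h.(f (g h))))))) ((\b.(\c.b)) (\a.a))) (\f.(\g.(\h.((f h) g)))))
Step 3: ((((\g.(\h.(((\f.(\g.(\h.(f (g h))))) h) (g h)))) ((\d.(\e.((d e) e))) (\f.(\g.(\h.(f (g h))))))) ((\b.(\c.b)) (\a.a))) (\f.(\g.(\h.((f h) g)))))
Step 4: (((\h.(((\f.(\g.(\h.(f (g h))))) h) (((\d.(\e.((d e) e))) (\f.(\g.(\h.(f (g h)))))) h))) ((\b.(\c.b)) (\a.a))) (\f.(\g.(\h.((f h) g)))))
Step 5: ((((\f.(\g.(\h.(f (g h))))) ((\b.(\c.b)) (\a.a))) (((\d.(\e.((d e) e))) (\f.(\g.(\h.(f (g h)))))) ((\b.(\c.b)) (\a.a)))) (\f.(\g.(\h.((f h) g)))))
Step 6: (((\g.(\h.(((\b.(\c.b)) (\a.a)) (g h)))) (((\d.(\e.((d e) e))) (\f.(\g.(\h.(f (g h)))))) ((\b.(\c.b)) (\a.a)))) (\f.(\g.(\h.((f h) g)))))
Step 7: ((\h.(((\b.(\c.b)) (\a.a)) ((((\d.(\e.((d e) e))) (\f.(\g.(\h.(f (g h)))))) ((\b.(\c.b)) (\a.a))) h))) (\f.(\g.(\h.((f h) g)))))
Step 8: (((\b.(\c.b)) (\a.a)) ((((\d.(\e.((d e) e))) (\f.(\g.(\h.(f (g h)))))) ((\b.(\c.b)) (\a.a))) (\f.(\g.(\h.((f h) g))))))
Step 9: ((\c.(\a.a)) ((((\d.(\e.((d e) e))) (\f.(\g.(\h.(f (g h)))))) ((\b.(\c.b)) (\a.a))) (\f.(\g.(\h.((f h) g))))))
Step 10: (\a.a)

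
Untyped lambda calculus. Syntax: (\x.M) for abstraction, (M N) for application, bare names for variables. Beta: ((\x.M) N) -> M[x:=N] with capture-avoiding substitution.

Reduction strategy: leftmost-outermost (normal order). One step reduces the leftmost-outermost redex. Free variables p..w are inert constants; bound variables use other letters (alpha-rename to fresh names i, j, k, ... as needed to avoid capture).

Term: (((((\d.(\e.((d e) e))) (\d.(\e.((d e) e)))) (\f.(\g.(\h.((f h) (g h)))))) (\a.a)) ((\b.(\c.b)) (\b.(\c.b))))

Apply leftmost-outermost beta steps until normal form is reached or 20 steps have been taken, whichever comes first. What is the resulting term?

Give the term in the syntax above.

Answer: (\b.(\c.b))

Derivation:
Step 0: (((((\d.(\e.((d e) e))) (\d.(\e.((d e) e)))) (\f.(\g.(\h.((f h) (g h)))))) (\a.a)) ((\b.(\c.b)) (\b.(\c.b))))
Step 1: ((((\e.(((\d.(\e.((d e) e))) e) e)) (\f.(\g.(\h.((f h) (g h)))))) (\a.a)) ((\b.(\c.b)) (\b.(\c.b))))
Step 2: (((((\d.(\e.((d e) e))) (\f.(\g.(\h.((f h) (g h)))))) (\f.(\g.(\h.((f h) (g h)))))) (\a.a)) ((\b.(\c.b)) (\b.(\c.b))))
Step 3: ((((\e.(((\f.(\g.(\h.((f h) (g h))))) e) e)) (\f.(\g.(\h.((f h) (g h)))))) (\a.a)) ((\b.(\c.b)) (\b.(\c.b))))
Step 4: (((((\f.(\g.(\h.((f h) (g h))))) (\f.(\g.(\h.((f h) (g h)))))) (\f.(\g.(\h.((f h) (g h)))))) (\a.a)) ((\b.(\c.b)) (\b.(\c.b))))
Step 5: ((((\g.(\h.(((\f.(\g.(\h.((f h) (g h))))) h) (g h)))) (\f.(\g.(\h.((f h) (g h)))))) (\a.a)) ((\b.(\c.b)) (\b.(\c.b))))
Step 6: (((\h.(((\f.(\g.(\h.((f h) (g h))))) h) ((\f.(\g.(\h.((f h) (g h))))) h))) (\a.a)) ((\b.(\c.b)) (\b.(\c.b))))
Step 7: ((((\f.(\g.(\h.((f h) (g h))))) (\a.a)) ((\f.(\g.(\h.((f h) (g h))))) (\a.a))) ((\b.(\c.b)) (\b.(\c.b))))
Step 8: (((\g.(\h.(((\a.a) h) (g h)))) ((\f.(\g.(\h.((f h) (g h))))) (\a.a))) ((\b.(\c.b)) (\b.(\c.b))))
Step 9: ((\h.(((\a.a) h) (((\f.(\g.(\h.((f h) (g h))))) (\a.a)) h))) ((\b.(\c.b)) (\b.(\c.b))))
Step 10: (((\a.a) ((\b.(\c.b)) (\b.(\c.b)))) (((\f.(\g.(\h.((f h) (g h))))) (\a.a)) ((\b.(\c.b)) (\b.(\c.b)))))
Step 11: (((\b.(\c.b)) (\b.(\c.b))) (((\f.(\g.(\h.((f h) (g h))))) (\a.a)) ((\b.(\c.b)) (\b.(\c.b)))))
Step 12: ((\c.(\b.(\c.b))) (((\f.(\g.(\h.((f h) (g h))))) (\a.a)) ((\b.(\c.b)) (\b.(\c.b)))))
Step 13: (\b.(\c.b))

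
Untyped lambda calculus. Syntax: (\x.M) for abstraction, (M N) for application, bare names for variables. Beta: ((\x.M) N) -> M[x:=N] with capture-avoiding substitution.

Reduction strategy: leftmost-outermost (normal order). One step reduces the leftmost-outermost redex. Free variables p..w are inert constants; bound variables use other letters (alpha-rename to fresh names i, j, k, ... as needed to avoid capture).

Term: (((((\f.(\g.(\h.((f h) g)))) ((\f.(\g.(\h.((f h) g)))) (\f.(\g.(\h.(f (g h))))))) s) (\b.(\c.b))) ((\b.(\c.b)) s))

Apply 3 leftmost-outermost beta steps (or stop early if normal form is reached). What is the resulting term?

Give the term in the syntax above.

Answer: (((((\f.(\g.(\h.((f h) g)))) (\f.(\g.(\h.(f (g h)))))) (\b.(\c.b))) s) ((\b.(\c.b)) s))

Derivation:
Step 0: (((((\f.(\g.(\h.((f h) g)))) ((\f.(\g.(\h.((f h) g)))) (\f.(\g.(\h.(f (g h))))))) s) (\b.(\c.b))) ((\b.(\c.b)) s))
Step 1: ((((\g.(\h.((((\f.(\g.(\h.((f h) g)))) (\f.(\g.(\h.(f (g h)))))) h) g))) s) (\b.(\c.b))) ((\b.(\c.b)) s))
Step 2: (((\h.((((\f.(\g.(\h.((f h) g)))) (\f.(\g.(\h.(f (g h)))))) h) s)) (\b.(\c.b))) ((\b.(\c.b)) s))
Step 3: (((((\f.(\g.(\h.((f h) g)))) (\f.(\g.(\h.(f (g h)))))) (\b.(\c.b))) s) ((\b.(\c.b)) s))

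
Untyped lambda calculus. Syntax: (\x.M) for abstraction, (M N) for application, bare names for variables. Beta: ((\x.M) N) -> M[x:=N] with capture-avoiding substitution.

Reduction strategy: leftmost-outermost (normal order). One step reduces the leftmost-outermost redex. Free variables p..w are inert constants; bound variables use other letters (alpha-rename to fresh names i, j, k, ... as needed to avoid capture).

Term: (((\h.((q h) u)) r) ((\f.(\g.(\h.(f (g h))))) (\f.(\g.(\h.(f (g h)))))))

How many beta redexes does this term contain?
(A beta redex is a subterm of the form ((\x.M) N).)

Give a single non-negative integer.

Answer: 2

Derivation:
Term: (((\h.((q h) u)) r) ((\f.(\g.(\h.(f (g h))))) (\f.(\g.(\h.(f (g h)))))))
  Redex: ((\h.((q h) u)) r)
  Redex: ((\f.(\g.(\h.(f (g h))))) (\f.(\g.(\h.(f (g h))))))
Total redexes: 2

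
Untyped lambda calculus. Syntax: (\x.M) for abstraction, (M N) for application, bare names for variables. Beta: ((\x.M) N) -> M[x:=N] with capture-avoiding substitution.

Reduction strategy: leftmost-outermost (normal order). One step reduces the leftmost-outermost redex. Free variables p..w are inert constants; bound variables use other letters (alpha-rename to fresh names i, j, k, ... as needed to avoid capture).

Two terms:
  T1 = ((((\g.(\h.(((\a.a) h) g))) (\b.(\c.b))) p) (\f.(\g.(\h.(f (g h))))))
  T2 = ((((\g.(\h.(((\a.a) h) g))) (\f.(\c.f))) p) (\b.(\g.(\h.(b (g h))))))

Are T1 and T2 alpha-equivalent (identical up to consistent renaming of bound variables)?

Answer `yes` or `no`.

Term 1: ((((\g.(\h.(((\a.a) h) g))) (\b.(\c.b))) p) (\f.(\g.(\h.(f (g h))))))
Term 2: ((((\g.(\h.(((\a.a) h) g))) (\f.(\c.f))) p) (\b.(\g.(\h.(b (g h))))))
Alpha-equivalence: compare structure up to binder renaming.
Result: True

Answer: yes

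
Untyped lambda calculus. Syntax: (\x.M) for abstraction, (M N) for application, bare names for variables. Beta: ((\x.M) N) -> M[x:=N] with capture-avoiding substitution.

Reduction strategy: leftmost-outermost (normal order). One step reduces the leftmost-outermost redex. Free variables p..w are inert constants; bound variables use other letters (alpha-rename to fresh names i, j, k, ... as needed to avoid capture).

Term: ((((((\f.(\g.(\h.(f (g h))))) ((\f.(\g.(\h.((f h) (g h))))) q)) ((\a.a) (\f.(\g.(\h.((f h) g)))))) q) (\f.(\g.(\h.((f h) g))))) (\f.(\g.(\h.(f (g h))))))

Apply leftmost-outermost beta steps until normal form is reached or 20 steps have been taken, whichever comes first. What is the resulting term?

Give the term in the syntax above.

Answer: (((q (\f.(\g.(\h.((f h) g))))) (\h.((q h) (\f.(\g.(\h.((f h) g))))))) (\f.(\g.(\h.(f (g h))))))

Derivation:
Step 0: ((((((\f.(\g.(\h.(f (g h))))) ((\f.(\g.(\h.((f h) (g h))))) q)) ((\a.a) (\f.(\g.(\h.((f h) g)))))) q) (\f.(\g.(\h.((f h) g))))) (\f.(\g.(\h.(f (g h))))))
Step 1: (((((\g.(\h.(((\f.(\g.(\h.((f h) (g h))))) q) (g h)))) ((\a.a) (\f.(\g.(\h.((f h) g)))))) q) (\f.(\g.(\h.((f h) g))))) (\f.(\g.(\h.(f (g h))))))
Step 2: ((((\h.(((\f.(\g.(\h.((f h) (g h))))) q) (((\a.a) (\f.(\g.(\h.((f h) g))))) h))) q) (\f.(\g.(\h.((f h) g))))) (\f.(\g.(\h.(f (g h))))))
Step 3: (((((\f.(\g.(\h.((f h) (g h))))) q) (((\a.a) (\f.(\g.(\h.((f h) g))))) q)) (\f.(\g.(\h.((f h) g))))) (\f.(\g.(\h.(f (g h))))))
Step 4: ((((\g.(\h.((q h) (g h)))) (((\a.a) (\f.(\g.(\h.((f h) g))))) q)) (\f.(\g.(\h.((f h) g))))) (\f.(\g.(\h.(f (g h))))))
Step 5: (((\h.((q h) ((((\a.a) (\f.(\g.(\h.((f h) g))))) q) h))) (\f.(\g.(\h.((f h) g))))) (\f.(\g.(\h.(f (g h))))))
Step 6: (((q (\f.(\g.(\h.((f h) g))))) ((((\a.a) (\f.(\g.(\h.((f h) g))))) q) (\f.(\g.(\h.((f h) g)))))) (\f.(\g.(\h.(f (g h))))))
Step 7: (((q (\f.(\g.(\h.((f h) g))))) (((\f.(\g.(\h.((f h) g)))) q) (\f.(\g.(\h.((f h) g)))))) (\f.(\g.(\h.(f (g h))))))
Step 8: (((q (\f.(\g.(\h.((f h) g))))) ((\g.(\h.((q h) g))) (\f.(\g.(\h.((f h) g)))))) (\f.(\g.(\h.(f (g h))))))
Step 9: (((q (\f.(\g.(\h.((f h) g))))) (\h.((q h) (\f.(\g.(\h.((f h) g))))))) (\f.(\g.(\h.(f (g h))))))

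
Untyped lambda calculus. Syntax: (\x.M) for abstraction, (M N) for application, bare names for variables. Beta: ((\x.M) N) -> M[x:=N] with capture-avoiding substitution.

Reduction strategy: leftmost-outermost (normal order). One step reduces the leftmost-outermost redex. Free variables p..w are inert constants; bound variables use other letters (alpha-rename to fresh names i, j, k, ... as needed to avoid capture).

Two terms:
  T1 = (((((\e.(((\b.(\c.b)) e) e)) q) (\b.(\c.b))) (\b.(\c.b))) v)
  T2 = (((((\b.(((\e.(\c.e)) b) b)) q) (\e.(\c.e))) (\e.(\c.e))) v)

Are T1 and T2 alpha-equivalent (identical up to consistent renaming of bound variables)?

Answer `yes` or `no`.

Term 1: (((((\e.(((\b.(\c.b)) e) e)) q) (\b.(\c.b))) (\b.(\c.b))) v)
Term 2: (((((\b.(((\e.(\c.e)) b) b)) q) (\e.(\c.e))) (\e.(\c.e))) v)
Alpha-equivalence: compare structure up to binder renaming.
Result: True

Answer: yes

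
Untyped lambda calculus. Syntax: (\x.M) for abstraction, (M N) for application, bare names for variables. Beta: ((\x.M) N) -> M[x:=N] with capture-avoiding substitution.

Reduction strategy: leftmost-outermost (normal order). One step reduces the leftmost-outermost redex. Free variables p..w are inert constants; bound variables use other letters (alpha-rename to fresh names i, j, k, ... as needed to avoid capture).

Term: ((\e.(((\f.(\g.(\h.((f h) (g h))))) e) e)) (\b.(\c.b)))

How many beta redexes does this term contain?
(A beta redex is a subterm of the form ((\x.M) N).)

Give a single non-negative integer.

Term: ((\e.(((\f.(\g.(\h.((f h) (g h))))) e) e)) (\b.(\c.b)))
  Redex: ((\e.(((\f.(\g.(\h.((f h) (g h))))) e) e)) (\b.(\c.b)))
  Redex: ((\f.(\g.(\h.((f h) (g h))))) e)
Total redexes: 2

Answer: 2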